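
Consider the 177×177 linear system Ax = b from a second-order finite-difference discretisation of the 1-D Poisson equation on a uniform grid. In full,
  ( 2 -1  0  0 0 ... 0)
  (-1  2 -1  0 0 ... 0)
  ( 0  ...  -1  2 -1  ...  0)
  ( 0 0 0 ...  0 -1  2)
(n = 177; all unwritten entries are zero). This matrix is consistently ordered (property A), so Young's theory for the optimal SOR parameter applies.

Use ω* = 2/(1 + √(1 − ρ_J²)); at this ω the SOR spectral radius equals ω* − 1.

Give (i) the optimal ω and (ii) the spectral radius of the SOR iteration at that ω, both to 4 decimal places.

[ρ_J] n=177: ρ(B_J) = cos(π/(n+1)) = cos(π/178) = 0.9998.
1 − cos²(π/178) = sin²(π/178) ⇒ √(1−ρ_J²) = sin(π/178) = 0.01765.
Then 2/(1+√(1−ρ_J²)) = 2/(1+0.01765); ω* = 2/1.01765 = 1.9653.
At ω = 1.9653 every |λ(B_ω)| = ω−1, so ρ_SOR = 0.9653.

ω* = 1.9653, ρ_SOR = 0.9653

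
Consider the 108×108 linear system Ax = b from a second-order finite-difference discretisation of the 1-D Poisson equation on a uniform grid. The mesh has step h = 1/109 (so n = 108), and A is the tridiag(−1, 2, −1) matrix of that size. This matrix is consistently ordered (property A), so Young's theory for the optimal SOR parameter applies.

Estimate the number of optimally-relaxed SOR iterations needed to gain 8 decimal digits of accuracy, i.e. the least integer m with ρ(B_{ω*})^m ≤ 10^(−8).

n=108: λ(B_J) = 1 − λ(A)/2 = cos(kπ/109); k=1 gives ρ_J = 0.9995847.
√(1−ρ_J²) = |sin(π/109)| = 0.0288180
[ω*] 2 ÷ (1 + 0.0288180) = 2 ÷ 1.0288180 = 1.9439784.
ρ(B_{ω*}) = ω*−1 = 0.9439784
8·ln10 = 18.4207; −ln(0.9439784) = 0.057652; m = ⌈18.4207/0.057652⌉ = ⌈319.515⌉ = 320.

m = 320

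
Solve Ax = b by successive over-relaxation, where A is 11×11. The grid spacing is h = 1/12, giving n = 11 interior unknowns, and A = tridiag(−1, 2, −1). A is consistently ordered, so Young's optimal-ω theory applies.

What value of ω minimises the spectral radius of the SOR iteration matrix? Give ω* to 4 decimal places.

ρ_J = max_k |cos(kπ/12)| = cos(π/12) = 0.9659
√(1−ρ_J²) simplifies to sin(π/12) = 0.25882.
[ω*] 2 ÷ (1 + 0.25882) = 2 ÷ 1.25882 = 1.5888.
and ρ(B_{ω*}) = 1.5888 − 1 = 0.5888.

ω* = 1.5888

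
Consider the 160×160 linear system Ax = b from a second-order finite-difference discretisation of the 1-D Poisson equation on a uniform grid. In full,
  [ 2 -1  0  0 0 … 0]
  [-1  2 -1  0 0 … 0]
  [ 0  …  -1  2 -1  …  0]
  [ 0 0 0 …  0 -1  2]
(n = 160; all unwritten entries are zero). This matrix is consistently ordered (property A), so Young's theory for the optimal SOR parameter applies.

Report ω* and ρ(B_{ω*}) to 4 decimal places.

ρ_J = max_k |cos(kπ/161)| = cos(π/161) = 0.9998
√(1−ρ_J²) simplifies to sin(π/161) = 0.01951.
Young: ω* = 2/(1+√(1−ρ_J²)) = 2/(1+0.01951) = 2/1.01951 = 1.9617.
ρ(B_{ω*}) = ω*−1 = 0.9617

ω* = 1.9617, ρ_SOR = 0.9617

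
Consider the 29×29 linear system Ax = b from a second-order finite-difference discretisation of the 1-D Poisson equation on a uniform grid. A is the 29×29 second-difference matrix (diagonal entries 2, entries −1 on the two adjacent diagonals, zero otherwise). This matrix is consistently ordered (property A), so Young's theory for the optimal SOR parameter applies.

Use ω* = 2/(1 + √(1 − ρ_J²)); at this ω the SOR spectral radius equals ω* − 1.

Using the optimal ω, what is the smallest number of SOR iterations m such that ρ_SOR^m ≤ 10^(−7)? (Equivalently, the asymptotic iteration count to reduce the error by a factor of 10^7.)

[ρ_J] n=29: ρ(B_J) = cos(π/(n+1)) = cos(π/30) = 0.9945219.
root = sin(π/30) = 0.1045285  (since 1−cos² = sin²).
[ω*] 2 ÷ (1 + 0.1045285) = 2 ÷ 1.1045285 = 1.8107274.
ρ(B_{ω*}) = ω*−1 = 0.8107274
7·ln10 = 16.1181; −ln(0.8107274) = 0.209823; m = ⌈16.1181/0.209823⌉ = ⌈76.818⌉ = 77.

m = 77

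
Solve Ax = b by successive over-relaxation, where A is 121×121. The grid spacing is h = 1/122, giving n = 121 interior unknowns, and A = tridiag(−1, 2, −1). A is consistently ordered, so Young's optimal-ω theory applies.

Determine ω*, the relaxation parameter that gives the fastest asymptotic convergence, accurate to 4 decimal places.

spectrum of D⁻¹(L+U) = {cos(kπ/122) : 1≤k≤121}; ρ_J = cos(π/122) = 0.9997.
√(1 − cos²(π/122)) = sin(π/122) ≈ 0.02575.
So ω* = 2/1.02575 = 1.9498 (Young).
ρ_SOR = ω* − 1 ≈ 0.9498.

ω* = 1.9498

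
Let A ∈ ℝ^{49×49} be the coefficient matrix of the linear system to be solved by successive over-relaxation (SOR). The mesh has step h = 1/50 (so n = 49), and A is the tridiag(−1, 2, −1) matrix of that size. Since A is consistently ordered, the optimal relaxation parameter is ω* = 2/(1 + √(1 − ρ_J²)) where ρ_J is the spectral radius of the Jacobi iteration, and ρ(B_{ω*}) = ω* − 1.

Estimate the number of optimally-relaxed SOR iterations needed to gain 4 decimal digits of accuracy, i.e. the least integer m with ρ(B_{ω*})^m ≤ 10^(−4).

m = 74

[ρ_J] n=49: ρ(B_J) = cos(π/(n+1)) = cos(π/50) = 0.9980267.
1 − cos²(π/50) = sin²(π/50) ⇒ √(1−ρ_J²) = sin(π/50) = 0.0627905.
Then 2/(1+√(1−ρ_J²)) = 2/(1+0.0627905); ω* = 2/1.0627905 = 1.8818384.
At ω = 1.8818384 every |λ(B_ω)| = ω−1, so ρ_SOR = 0.8818384.
Need (0.8818384)^m ≤ 10^(−4): m ≥ 4·ln10/|ln 0.8818384| = 9.21034/0.125746 = 73.246 ⇒ m = 74.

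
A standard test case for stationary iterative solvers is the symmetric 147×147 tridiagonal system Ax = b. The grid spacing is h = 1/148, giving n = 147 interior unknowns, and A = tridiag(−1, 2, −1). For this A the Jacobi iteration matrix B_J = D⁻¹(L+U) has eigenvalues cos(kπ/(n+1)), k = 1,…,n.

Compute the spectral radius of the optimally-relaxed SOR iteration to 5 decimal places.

ρ_SOR = 0.95843

n=147: λ(B_J) = 1 − λ(A)/2 = cos(kπ/148); k=1 gives ρ_J = 0.99977.
1 − cos²(π/148) = sin²(π/148) ⇒ √(1−ρ_J²) = sin(π/148) = 0.021225.
Then 2/(1+√(1−ρ_J²)) = 2/(1+0.021225); ω* = 2/1.021225 = 1.95843.
Hence ρ(B_{ω*}) = 1.95843 − 1 = 0.95843.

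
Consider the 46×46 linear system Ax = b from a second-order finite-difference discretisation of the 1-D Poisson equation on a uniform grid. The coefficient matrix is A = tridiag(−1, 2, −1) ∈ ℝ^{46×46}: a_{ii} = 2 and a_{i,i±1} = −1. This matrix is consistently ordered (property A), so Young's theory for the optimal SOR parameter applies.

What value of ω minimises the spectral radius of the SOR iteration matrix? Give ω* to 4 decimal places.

[ρ_J] n=46: ρ(B_J) = cos(π/(n+1)) = cos(π/47) = 0.9978.
√(1−ρ_J²) simplifies to sin(π/47) = 0.06679.
ω* = 2/(1+0.06679) = 1.8748
[ρ_SOR] ω* − 1 = 0.8748.

ω* = 1.8748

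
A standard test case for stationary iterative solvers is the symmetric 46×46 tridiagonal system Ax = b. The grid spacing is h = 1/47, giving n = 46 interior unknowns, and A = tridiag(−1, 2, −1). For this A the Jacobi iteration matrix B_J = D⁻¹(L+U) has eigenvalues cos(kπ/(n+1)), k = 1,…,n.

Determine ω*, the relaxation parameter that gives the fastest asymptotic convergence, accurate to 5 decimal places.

ω* = 1.87478

spectrum of D⁻¹(L+U) = {cos(kπ/47) : 1≤k≤46}; ρ_J = cos(π/47) = 0.99777.
root = sin(π/47) = 0.066793  (since 1−cos² = sin²).
ω* = 2/(1+0.066793) = 1.87478
ρ_SOR = ω* − 1 = 1.87478 − 1 = 0.87478.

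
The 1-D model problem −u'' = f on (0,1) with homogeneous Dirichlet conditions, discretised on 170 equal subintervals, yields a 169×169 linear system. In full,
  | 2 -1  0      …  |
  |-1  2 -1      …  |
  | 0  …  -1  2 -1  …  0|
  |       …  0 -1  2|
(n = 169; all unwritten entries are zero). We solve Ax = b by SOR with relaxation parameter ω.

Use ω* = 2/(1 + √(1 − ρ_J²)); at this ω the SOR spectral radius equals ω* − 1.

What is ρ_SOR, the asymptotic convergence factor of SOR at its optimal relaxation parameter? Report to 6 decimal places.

spectrum of D⁻¹(L+U) = {cos(kπ/170) : 1≤k≤169}; ρ_J = cos(π/170) = 0.999829.
root = sin(π/170) = 0.0184789  (since 1−cos² = sin²).
[ω*] 2 ÷ (1 + 0.0184789) = 2 ÷ 1.0184789 = 1.963713.
ρ_SOR = ω* − 1 = 1.963713 − 1 = 0.963713.

ρ_SOR = 0.963713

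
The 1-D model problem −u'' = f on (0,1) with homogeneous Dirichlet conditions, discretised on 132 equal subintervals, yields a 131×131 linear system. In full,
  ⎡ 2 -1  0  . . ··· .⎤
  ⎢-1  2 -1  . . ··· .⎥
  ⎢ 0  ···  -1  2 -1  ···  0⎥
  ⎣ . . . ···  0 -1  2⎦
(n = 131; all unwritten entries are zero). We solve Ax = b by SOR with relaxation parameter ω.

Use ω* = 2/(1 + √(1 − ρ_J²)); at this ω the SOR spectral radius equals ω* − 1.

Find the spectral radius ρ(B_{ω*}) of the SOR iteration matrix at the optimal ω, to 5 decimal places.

½·tridiag(1,0,1) at n=131: λ_k = cos(kπ/132); max |λ| at k=1 ⇒ ρ_J = cos(π/132) ≈ 0.99972.
√(1−ρ_J²) = |sin(π/132)| = 0.023798
[ω*] 2 ÷ (1 + 0.023798) = 2 ÷ 1.023798 = 1.95351.
ρ_SOR = ω* − 1 ≈ 0.95351.

ρ_SOR = 0.95351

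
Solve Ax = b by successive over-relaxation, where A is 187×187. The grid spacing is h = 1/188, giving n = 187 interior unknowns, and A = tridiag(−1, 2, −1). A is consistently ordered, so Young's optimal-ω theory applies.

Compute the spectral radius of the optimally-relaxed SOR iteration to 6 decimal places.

½·tridiag(1,0,1) at n=187: λ_k = cos(kπ/188); max |λ| at k=1 ⇒ ρ_J = cos(π/188) ≈ 0.999860.
1 − cos²(π/188) = sin²(π/188) ⇒ √(1−ρ_J²) = sin(π/188) = 0.0167098.
ω* = 2/(1+0.0167098) = 1.967130
At ω = 1.967130 every |λ(B_ω)| = ω−1, so ρ_SOR = 0.967130.

ρ_SOR = 0.967130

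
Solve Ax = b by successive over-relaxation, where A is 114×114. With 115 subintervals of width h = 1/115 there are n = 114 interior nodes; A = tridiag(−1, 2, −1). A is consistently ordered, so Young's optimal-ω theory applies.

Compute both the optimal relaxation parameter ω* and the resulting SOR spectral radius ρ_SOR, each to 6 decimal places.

ω* = 1.946823, ρ_SOR = 0.946823

With n=114, ρ(Jacobi) = cos(π/115) = 0.999627.
√(1 − cos²(π/115)) = sin(π/115) ≈ 0.0273148.
Then 2/(1+√(1−ρ_J²)) = 2/(1+0.0273148); ω* = 2/1.0273148 = 1.946823.
Hence ρ(B_{ω*}) = 1.946823 − 1 = 0.946823.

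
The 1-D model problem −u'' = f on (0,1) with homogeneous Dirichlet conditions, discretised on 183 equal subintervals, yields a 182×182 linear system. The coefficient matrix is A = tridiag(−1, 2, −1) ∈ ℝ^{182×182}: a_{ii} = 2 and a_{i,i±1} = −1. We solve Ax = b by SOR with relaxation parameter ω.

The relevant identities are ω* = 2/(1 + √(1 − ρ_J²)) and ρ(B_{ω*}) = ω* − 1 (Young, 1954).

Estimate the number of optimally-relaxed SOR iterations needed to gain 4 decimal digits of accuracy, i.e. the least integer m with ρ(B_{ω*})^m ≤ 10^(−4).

m = 269

spectrum of D⁻¹(L+U) = {cos(kπ/183) : 1≤k≤182}; ρ_J = cos(π/183) = 0.9998526.
1 − cos²(π/183) = sin²(π/183) ⇒ √(1−ρ_J²) = sin(π/183) = 0.0171663.
So ω* = 2/1.0171663 = 1.9662468 (Young).
Hence ρ(B_{ω*}) = 1.9662468 − 1 = 0.9662468.
Need (0.9662468)^m ≤ 10^(−4): m ≥ 4·ln10/|ln 0.9662468| = 9.21034/0.034336 = 268.241 ⇒ m = 269.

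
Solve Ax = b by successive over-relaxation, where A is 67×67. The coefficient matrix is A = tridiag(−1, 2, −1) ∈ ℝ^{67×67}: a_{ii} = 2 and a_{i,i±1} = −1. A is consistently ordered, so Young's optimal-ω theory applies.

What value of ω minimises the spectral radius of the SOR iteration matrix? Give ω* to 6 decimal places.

ω* = 1.911711

[ρ_J] n=67: ρ(B_J) = cos(π/(n+1)) = cos(π/68) = 0.998933.
1 − cos²(π/68) = sin²(π/68) ⇒ √(1−ρ_J²) = sin(π/68) = 0.0461835.
Young: ω* = 2/(1+√(1−ρ_J²)) = 2/(1+0.0461835) = 2/1.0461835 = 1.911711.
At ω = 1.911711 every |λ(B_ω)| = ω−1, so ρ_SOR = 0.911711.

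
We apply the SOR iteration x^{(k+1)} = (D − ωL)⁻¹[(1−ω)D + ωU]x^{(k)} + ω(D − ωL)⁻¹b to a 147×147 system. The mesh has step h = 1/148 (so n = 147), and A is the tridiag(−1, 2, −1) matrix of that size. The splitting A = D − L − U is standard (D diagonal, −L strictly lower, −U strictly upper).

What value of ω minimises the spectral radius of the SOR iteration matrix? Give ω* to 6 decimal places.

ρ_J = max_k |cos(kπ/148)| = cos(π/148) = 0.999775
√(1−ρ_J²) simplifies to sin(π/148) = 0.0212254.
Then 2/(1+√(1−ρ_J²)) = 2/(1+0.0212254); ω* = 2/1.0212254 = 1.958432.
ρ_SOR = ω* − 1 ≈ 0.958432.

ω* = 1.958432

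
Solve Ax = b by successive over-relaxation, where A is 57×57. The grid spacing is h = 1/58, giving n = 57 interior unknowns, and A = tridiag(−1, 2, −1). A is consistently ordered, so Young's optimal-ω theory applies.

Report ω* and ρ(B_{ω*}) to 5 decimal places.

With n=57, ρ(Jacobi) = cos(π/58) = 0.99853.
√(1−ρ_J²) simplifies to sin(π/58) = 0.054139.
ω* = 2 / (1 + 0.054139) = 2 / 1.054139 ≈ 1.89728.
At ω = 1.89728 every |λ(B_ω)| = ω−1, so ρ_SOR = 0.89728.

ω* = 1.89728, ρ_SOR = 0.89728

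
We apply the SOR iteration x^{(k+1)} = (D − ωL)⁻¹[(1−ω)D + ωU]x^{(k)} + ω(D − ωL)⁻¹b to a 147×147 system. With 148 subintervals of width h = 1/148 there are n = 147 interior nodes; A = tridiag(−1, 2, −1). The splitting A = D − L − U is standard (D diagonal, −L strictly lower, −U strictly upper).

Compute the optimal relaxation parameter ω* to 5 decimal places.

ω* = 1.95843

[ρ_J] n=147: ρ(B_J) = cos(π/(n+1)) = cos(π/148) = 0.99977.
1 − cos²(π/148) = sin²(π/148) ⇒ √(1−ρ_J²) = sin(π/148) = 0.021225.
ω* = 2 / (1 + 0.021225) = 2 / 1.021225 ≈ 1.95843.
Hence ρ(B_{ω*}) = 1.95843 − 1 = 0.95843.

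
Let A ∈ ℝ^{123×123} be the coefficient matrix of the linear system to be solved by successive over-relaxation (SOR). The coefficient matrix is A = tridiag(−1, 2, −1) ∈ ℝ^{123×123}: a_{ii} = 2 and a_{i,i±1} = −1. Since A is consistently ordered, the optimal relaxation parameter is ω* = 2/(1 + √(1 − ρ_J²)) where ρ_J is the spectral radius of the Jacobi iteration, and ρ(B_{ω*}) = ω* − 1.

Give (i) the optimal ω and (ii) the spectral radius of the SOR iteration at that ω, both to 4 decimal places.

ω* = 1.9506, ρ_SOR = 0.9506

With n=123, ρ(Jacobi) = cos(π/124) = 0.9997.
root = sin(π/124) = 0.02533  (since 1−cos² = sin²).
Young: ω* = 2/(1+√(1−ρ_J²)) = 2/(1+0.02533) = 2/1.02533 = 1.9506.
At ω = 1.9506 every |λ(B_ω)| = ω−1, so ρ_SOR = 0.9506.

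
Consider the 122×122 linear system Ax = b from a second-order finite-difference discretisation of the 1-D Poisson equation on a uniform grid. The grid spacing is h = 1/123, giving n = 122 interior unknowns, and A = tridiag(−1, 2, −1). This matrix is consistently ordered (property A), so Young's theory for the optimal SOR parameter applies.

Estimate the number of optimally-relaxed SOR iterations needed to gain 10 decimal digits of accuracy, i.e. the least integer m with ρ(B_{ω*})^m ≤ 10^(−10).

m = 451

B_J for the 122×122 system has eigenvalues cos(kπ/123); ρ_J = cos(π/123) = 0.9996738.
√(1−ρ_J²) = |sin(π/123)| = 0.0255386
So ω* = 2/1.0255386 = 1.9501948 (Young).
ρ_SOR = ω* − 1 = 1.9501948 − 1 = 0.9501948.
(0.9501948)^m ≤ 10^{−10}  ⇒  m·ln(0.9501948) ≤ −10·ln10  ⇒  m ≥ 450.708  ⇒  m = 451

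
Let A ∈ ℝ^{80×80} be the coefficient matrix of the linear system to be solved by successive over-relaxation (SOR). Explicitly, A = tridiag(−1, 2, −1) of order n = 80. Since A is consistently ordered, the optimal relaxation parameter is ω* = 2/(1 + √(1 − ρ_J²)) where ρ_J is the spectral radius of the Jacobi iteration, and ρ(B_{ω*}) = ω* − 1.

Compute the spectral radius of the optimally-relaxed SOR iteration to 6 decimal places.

ρ_J = max_k |cos(kπ/81)| = cos(π/81) = 0.999248
√(1 − cos²(π/81)) = sin(π/81) ≈ 0.0387754.
So ω* = 2/1.0387754 = 1.925344 (Young).
Hence ρ(B_{ω*}) = 1.925344 − 1 = 0.925344.

ρ_SOR = 0.925344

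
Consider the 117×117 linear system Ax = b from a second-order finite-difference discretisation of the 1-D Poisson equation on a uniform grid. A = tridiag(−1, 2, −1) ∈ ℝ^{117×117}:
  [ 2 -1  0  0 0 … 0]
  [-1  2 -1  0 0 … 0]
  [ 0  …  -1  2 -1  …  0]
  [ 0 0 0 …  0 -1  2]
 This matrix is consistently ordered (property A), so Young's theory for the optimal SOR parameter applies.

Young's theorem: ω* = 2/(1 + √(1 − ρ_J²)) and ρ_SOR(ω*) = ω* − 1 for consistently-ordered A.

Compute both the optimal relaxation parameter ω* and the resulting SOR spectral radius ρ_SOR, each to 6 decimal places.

ω* = 1.948140, ρ_SOR = 0.948140

spectrum of D⁻¹(L+U) = {cos(kπ/118) : 1≤k≤117}; ρ_J = cos(π/118) = 0.999646.
root = sin(π/118) = 0.0266205  (since 1−cos² = sin²).
ω* = 2/(1+0.0266205) = 1.948140
ρ_SOR = ω* − 1 ≈ 0.948140.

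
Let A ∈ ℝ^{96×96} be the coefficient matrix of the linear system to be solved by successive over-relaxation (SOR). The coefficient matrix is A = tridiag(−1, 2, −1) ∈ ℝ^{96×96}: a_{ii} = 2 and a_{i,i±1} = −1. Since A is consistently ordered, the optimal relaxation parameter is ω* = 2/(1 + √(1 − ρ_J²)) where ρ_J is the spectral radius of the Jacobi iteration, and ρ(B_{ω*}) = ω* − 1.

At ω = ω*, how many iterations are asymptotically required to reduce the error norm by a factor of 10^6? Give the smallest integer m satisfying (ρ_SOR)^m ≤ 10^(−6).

[ρ_J] n=96: ρ(B_J) = cos(π/(n+1)) = cos(π/97) = 0.9994756.
root = sin(π/97) = 0.0323819  (since 1−cos² = sin²).
ω* = 2/(1 + 0.0323819) = 2/1.0323819 = 1.9372676.
ρ(B_{ω*}) = ω*−1 = 0.9372676
For 6 digits: m = 6·ln10 / (−ln 0.9372676) = 13.8155/0.0647864 = 213.247; round up → m = 214.

m = 214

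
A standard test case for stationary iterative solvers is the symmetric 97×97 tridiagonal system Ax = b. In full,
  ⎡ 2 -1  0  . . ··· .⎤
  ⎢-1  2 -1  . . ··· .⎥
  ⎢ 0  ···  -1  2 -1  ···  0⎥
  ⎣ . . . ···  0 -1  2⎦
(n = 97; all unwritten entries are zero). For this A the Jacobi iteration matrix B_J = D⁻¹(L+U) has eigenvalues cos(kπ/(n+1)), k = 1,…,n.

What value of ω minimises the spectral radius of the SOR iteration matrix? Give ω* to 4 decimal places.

ω* = 1.9379

spectrum of D⁻¹(L+U) = {cos(kπ/98) : 1≤k≤97}; ρ_J = cos(π/98) = 0.9995.
root = sin(π/98) = 0.03205  (since 1−cos² = sin²).
Young: ω* = 2/(1+√(1−ρ_J²)) = 2/(1+0.03205) = 2/1.03205 = 1.9379.
ρ_SOR = ω* − 1 ≈ 0.9379.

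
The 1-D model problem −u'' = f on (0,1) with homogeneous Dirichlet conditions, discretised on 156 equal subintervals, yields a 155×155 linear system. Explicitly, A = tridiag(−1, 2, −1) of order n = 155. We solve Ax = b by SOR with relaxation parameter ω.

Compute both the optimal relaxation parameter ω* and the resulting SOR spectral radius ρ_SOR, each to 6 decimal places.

ω* = 1.960521, ρ_SOR = 0.960521

[ρ_J] n=155: ρ(B_J) = cos(π/(n+1)) = cos(π/156) = 0.999797.
√(1−ρ_J²) simplifies to sin(π/156) = 0.0201371.
[ω*] 2 ÷ (1 + 0.0201371) = 2 ÷ 1.0201371 = 1.960521.
ρ(B_{ω*}) = ω*−1 = 0.960521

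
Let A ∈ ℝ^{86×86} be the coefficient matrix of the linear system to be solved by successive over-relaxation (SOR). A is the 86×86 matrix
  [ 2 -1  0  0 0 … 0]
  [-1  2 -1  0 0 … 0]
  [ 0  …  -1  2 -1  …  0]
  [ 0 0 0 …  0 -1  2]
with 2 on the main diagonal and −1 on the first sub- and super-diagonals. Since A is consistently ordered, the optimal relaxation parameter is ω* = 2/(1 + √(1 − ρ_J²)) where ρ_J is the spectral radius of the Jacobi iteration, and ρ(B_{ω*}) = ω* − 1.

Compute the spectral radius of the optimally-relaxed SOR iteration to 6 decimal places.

ρ_SOR = 0.930311

½·tridiag(1,0,1) at n=86: λ_k = cos(kπ/87); max |λ| at k=1 ⇒ ρ_J = cos(π/87) ≈ 0.999348.
√(1−ρ_J²) = |sin(π/87)| = 0.0361024
ω* = 2/(1+0.0361024) = 1.930311
ρ_SOR = ω* − 1 = 1.930311 − 1 = 0.930311.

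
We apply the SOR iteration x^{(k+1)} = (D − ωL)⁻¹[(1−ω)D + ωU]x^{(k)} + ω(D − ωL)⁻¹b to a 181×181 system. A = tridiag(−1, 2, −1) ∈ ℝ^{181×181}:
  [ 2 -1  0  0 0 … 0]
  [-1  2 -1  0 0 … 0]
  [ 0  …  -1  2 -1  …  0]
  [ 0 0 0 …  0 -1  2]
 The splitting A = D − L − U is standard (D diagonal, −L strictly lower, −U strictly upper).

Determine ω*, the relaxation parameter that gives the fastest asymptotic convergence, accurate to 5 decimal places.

½·tridiag(1,0,1) at n=181: λ_k = cos(kπ/182); max |λ| at k=1 ⇒ ρ_J = cos(π/182) ≈ 0.99985.
√(1−ρ_J²) = |sin(π/182)| = 0.017261
ω* = 2/(1+0.017261) = 1.96606
Hence ρ(B_{ω*}) = 1.96606 − 1 = 0.96606.

ω* = 1.96606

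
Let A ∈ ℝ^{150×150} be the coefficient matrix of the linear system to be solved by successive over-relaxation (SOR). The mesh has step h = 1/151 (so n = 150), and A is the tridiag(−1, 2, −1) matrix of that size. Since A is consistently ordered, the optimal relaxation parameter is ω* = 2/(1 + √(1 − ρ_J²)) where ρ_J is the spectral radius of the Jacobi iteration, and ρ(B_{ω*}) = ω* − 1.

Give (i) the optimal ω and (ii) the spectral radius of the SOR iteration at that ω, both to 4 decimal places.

ω* = 1.9592, ρ_SOR = 0.9592

With n=150, ρ(Jacobi) = cos(π/151) = 0.9998.
√(1−ρ_J²) simplifies to sin(π/151) = 0.02080.
[ω*] 2 ÷ (1 + 0.02080) = 2 ÷ 1.02080 = 1.9592.
ρ_SOR = ω* − 1 ≈ 0.9592.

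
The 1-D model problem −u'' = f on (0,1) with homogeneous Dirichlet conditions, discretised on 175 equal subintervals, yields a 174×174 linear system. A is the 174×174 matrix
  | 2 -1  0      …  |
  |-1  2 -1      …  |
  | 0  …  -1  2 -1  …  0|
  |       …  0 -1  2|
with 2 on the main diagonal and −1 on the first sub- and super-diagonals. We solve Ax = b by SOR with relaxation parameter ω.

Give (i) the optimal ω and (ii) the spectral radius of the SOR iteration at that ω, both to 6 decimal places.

B_J for the 174×174 system has eigenvalues cos(kπ/175); ρ_J = cos(π/175) = 0.999839.
√(1−ρ_J²) = |sin(π/175)| = 0.0179510
[ω*] 2 ÷ (1 + 0.0179510) = 2 ÷ 1.0179510 = 1.964731.
Hence ρ(B_{ω*}) = 1.964731 − 1 = 0.964731.

ω* = 1.964731, ρ_SOR = 0.964731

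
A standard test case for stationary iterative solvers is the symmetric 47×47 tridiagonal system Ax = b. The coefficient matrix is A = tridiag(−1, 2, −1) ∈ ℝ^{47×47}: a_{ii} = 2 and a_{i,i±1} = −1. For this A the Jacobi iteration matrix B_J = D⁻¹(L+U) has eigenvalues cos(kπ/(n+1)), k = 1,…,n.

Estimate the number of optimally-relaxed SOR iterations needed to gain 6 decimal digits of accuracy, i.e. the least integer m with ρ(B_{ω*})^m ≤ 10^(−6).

m = 106

½·tridiag(1,0,1) at n=47: λ_k = cos(kπ/48); max |λ| at k=1 ⇒ ρ_J = cos(π/48) ≈ 0.9978589.
√(1 − cos²(π/48)) = sin(π/48) ≈ 0.0654031.
ω* = 2/(1+0.0654031) = 1.8772237
ρ(B_{ω*}) = ω*−1 = 0.8772237
(0.8772237)^m ≤ 10^{−6}  ⇒  m·ln(0.8772237) ≤ −6·ln10  ⇒  m ≥ 105.467  ⇒  m = 106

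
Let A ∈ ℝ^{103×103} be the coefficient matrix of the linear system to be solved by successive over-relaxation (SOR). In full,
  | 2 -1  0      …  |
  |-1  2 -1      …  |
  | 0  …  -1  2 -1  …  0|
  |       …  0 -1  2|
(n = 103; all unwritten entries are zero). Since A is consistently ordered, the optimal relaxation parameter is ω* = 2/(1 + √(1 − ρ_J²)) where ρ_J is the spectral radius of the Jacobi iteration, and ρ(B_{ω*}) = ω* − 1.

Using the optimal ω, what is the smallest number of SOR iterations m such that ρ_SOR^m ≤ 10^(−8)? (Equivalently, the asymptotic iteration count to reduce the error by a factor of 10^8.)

[ρ_J] n=103: ρ(B_J) = cos(π/(n+1)) = cos(π/104) = 0.9995438.
√(1−ρ_J²) = |sin(π/104)| = 0.0302030
ω* = 2/(1+0.0302030) = 1.9413650
[ρ_SOR] ω* − 1 = 0.9413650.
For 8 digits: m = 8·ln10 / (−ln 0.9413650) = 18.4207/0.0604243 = 304.856; round up → m = 305.

m = 305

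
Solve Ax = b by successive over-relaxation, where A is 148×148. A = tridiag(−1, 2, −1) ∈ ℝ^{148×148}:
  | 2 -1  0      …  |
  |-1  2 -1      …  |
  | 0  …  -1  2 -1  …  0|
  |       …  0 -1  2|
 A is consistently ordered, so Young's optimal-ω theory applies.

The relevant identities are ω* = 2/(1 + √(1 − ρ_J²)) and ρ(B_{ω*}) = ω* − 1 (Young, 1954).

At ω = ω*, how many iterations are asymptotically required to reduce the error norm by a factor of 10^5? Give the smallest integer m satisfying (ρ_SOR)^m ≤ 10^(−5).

n=148: λ(B_J) = 1 − λ(A)/2 = cos(kπ/149); k=1 gives ρ_J = 0.9997777.
1 − cos²(π/149) = sin²(π/149) ⇒ √(1−ρ_J²) = sin(π/149) = 0.0210830.
ω* = 2/(1+0.0210830) = 1.9587046
Hence ρ(B_{ω*}) = 1.9587046 − 1 = 0.9587046.
5·ln10 = 11.5129; −ln(0.9587046) = 0.0421723; m = ⌈11.5129/0.0421723⌉ = ⌈272.997⌉ = 273.

m = 273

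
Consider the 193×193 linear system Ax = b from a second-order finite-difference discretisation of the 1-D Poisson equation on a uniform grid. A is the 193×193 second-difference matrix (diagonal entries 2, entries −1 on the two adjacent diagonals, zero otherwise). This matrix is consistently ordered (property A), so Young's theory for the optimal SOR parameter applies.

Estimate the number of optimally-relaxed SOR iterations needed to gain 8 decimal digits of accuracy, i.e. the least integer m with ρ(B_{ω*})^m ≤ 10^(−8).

B_J for the 193×193 system has eigenvalues cos(kπ/194); ρ_J = cos(π/194) = 0.9998689.
√(1 − cos²(π/194)) = sin(π/194) ≈ 0.0161931.
Then 2/(1+√(1−ρ_J²)) = 2/(1+0.0161931); ω* = 2/1.0161931 = 1.9681299.
and ρ(B_{ω*}) = 1.9681299 − 1 = 0.9681299.
Need (0.9681299)^m ≤ 10^(−8): m ≥ 8·ln10/|ln 0.9681299| = 18.4207/0.032389 = 568.733 ⇒ m = 569.

m = 569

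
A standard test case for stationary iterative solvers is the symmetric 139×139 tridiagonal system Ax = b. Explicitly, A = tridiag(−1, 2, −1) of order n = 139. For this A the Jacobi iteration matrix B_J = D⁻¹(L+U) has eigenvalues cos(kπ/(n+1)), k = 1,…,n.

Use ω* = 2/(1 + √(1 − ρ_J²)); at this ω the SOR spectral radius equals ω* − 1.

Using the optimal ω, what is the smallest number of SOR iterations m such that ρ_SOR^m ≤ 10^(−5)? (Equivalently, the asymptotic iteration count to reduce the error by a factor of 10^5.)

ρ_J = max_k |cos(kπ/140)| = cos(π/140) = 0.9997482
√(1 − cos²(π/140)) = sin(π/140) ≈ 0.0224381.
Young: ω* = 2/(1+√(1−ρ_J²)) = 2/(1+0.0224381) = 2/1.0224381 = 1.9561086.
At ω = 1.9561086 every |λ(B_ω)| = ω−1, so ρ_SOR = 0.9561086.
For 5 digits: m = 5·ln10 / (−ln 0.9561086) = 11.5129/0.0448838 = 256.505; round up → m = 257.

m = 257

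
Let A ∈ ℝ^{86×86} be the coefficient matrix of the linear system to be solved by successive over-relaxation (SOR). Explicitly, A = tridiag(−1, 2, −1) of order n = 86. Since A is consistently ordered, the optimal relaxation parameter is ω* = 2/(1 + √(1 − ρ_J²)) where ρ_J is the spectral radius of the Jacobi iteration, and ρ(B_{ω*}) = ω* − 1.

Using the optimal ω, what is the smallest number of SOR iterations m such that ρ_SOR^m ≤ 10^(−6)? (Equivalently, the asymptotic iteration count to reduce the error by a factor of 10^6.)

m = 192

½·tridiag(1,0,1) at n=86: λ_k = cos(kπ/87); max |λ| at k=1 ⇒ ρ_J = cos(π/87) ≈ 0.9993481.
√(1−ρ_J²) = |sin(π/87)| = 0.0361024
Young: ω* = 2/(1+√(1−ρ_J²)) = 2/(1+0.0361024) = 2/1.0361024 = 1.9303111.
Hence ρ(B_{ω*}) = 1.9303111 − 1 = 0.9303111.
For 6 digits: m = 6·ln10 / (−ln 0.9303111) = 13.8155/0.0722362 = 191.255; round up → m = 192.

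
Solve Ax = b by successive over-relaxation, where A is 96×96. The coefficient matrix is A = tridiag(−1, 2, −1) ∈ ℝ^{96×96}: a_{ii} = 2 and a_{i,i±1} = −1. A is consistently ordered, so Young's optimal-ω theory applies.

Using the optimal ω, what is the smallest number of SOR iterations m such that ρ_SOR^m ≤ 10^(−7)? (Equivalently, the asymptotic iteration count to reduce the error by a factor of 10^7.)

m = 249

ρ_J = max_k |cos(kπ/97)| = cos(π/97) = 0.9994756
√(1 − cos²(π/97)) = sin(π/97) ≈ 0.0323819.
Then 2/(1+√(1−ρ_J²)) = 2/(1+0.0323819); ω* = 2/1.0323819 = 1.9372676.
ρ(B_{ω*}) = ω*−1 = 0.9372676
(0.9372676)^m ≤ 10^{−7}  ⇒  m·ln(0.9372676) ≤ −7·ln10  ⇒  m ≥ 248.788  ⇒  m = 249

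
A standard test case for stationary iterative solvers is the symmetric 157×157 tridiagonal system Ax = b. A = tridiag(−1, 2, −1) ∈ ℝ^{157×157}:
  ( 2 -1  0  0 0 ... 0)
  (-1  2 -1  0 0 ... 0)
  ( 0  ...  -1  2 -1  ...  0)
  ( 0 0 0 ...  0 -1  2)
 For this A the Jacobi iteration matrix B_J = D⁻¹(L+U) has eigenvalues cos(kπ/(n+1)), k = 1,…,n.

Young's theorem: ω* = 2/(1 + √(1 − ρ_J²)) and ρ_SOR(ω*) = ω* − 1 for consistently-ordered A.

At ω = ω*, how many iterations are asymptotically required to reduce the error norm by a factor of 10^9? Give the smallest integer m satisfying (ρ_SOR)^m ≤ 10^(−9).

B_J for the 157×157 system has eigenvalues cos(kπ/158); ρ_J = cos(π/158) = 0.9998023.
√(1−ρ_J²) = |sin(π/158)| = 0.0198822
ω* = 2/(1 + 0.0198822) = 2/1.0198822 = 1.9610108.
ρ_SOR = ω* − 1 = 1.9610108 − 1 = 0.9610108.
Need (0.9610108)^m ≤ 10^(−9): m ≥ 9·ln10/|ln 0.9610108| = 20.7233/0.0397696 = 521.084 ⇒ m = 522.

m = 522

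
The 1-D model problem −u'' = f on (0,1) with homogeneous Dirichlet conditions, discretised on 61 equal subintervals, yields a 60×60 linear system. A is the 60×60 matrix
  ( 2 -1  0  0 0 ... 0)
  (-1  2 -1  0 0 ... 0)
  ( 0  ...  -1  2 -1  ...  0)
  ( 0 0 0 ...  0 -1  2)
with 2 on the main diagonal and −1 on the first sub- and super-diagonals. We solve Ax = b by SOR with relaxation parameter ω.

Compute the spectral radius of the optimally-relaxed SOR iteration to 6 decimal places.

ρ_SOR = 0.902083

½·tridiag(1,0,1) at n=60: λ_k = cos(kπ/61); max |λ| at k=1 ⇒ ρ_J = cos(π/61) ≈ 0.998674.
1 − cos²(π/61) = sin²(π/61) ⇒ √(1−ρ_J²) = sin(π/61) = 0.0514788.
ω* = 2 / (1 + 0.0514788) = 2 / 1.0514788 ≈ 1.902083.
Hence ρ(B_{ω*}) = 1.902083 − 1 = 0.902083.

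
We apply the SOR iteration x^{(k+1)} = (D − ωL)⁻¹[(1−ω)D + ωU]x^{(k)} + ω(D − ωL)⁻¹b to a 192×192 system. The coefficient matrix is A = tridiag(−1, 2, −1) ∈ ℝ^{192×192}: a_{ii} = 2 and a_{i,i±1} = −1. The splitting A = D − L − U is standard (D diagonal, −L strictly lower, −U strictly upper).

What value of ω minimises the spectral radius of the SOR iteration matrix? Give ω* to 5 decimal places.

ρ_J = max_k |cos(kπ/193)| = cos(π/193) = 0.99987
√(1 − cos²(π/193)) = sin(π/193) ≈ 0.016277.
So ω* = 2/1.016277 = 1.96797 (Young).
and ρ(B_{ω*}) = 1.96797 − 1 = 0.96797.

ω* = 1.96797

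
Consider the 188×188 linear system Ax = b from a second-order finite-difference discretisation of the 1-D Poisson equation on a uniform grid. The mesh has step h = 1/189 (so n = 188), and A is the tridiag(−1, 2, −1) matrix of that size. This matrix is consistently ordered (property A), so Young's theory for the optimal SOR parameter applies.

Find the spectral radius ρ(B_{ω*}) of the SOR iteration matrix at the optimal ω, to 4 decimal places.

With n=188, ρ(Jacobi) = cos(π/189) = 0.9999.
√(1 − cos²(π/189)) = sin(π/189) ≈ 0.01662.
Young: ω* = 2/(1+√(1−ρ_J²)) = 2/(1+0.01662) = 2/1.01662 = 1.9673.
Hence ρ(B_{ω*}) = 1.9673 − 1 = 0.9673.

ρ_SOR = 0.9673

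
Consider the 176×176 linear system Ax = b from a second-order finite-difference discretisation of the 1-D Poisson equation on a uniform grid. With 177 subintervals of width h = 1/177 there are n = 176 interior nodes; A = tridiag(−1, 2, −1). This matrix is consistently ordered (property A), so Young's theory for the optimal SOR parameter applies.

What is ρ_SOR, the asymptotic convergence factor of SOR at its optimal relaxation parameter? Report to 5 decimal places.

ρ_SOR = 0.96512

ρ_J = max_k |cos(kπ/177)| = cos(π/177) = 0.99984
√(1−ρ_J²) = |sin(π/177)| = 0.017748
Then 2/(1+√(1−ρ_J²)) = 2/(1+0.017748); ω* = 2/1.017748 = 1.96512.
and ρ(B_{ω*}) = 1.96512 − 1 = 0.96512.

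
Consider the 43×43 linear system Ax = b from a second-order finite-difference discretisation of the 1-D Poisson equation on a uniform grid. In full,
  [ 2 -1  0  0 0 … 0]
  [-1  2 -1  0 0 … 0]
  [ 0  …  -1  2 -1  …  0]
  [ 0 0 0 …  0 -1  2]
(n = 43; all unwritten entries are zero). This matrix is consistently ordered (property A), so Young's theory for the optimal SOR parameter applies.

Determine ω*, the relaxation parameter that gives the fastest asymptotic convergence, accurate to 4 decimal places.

ω* = 1.8668

B_J for the 43×43 system has eigenvalues cos(kπ/44); ρ_J = cos(π/44) = 0.9975.
√(1−ρ_J²) = |sin(π/44)| = 0.07134
Young: ω* = 2/(1+√(1−ρ_J²)) = 2/(1+0.07134) = 2/1.07134 = 1.8668.
and ρ(B_{ω*}) = 1.8668 − 1 = 0.8668.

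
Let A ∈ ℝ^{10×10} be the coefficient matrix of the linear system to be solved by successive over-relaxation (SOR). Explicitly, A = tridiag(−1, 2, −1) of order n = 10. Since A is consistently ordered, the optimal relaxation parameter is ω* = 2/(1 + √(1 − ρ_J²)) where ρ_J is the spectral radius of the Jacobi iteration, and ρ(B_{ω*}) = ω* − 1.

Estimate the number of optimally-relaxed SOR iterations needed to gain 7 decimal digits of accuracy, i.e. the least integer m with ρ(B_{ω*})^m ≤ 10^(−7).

With n=10, ρ(Jacobi) = cos(π/11) = 0.9594930.
√(1−ρ_J²) simplifies to sin(π/11) = 0.2817326.
Young: ω* = 2/(1+√(1−ρ_J²)) = 2/(1+0.2817326) = 2/1.2817326 = 1.5603879.
and ρ(B_{ω*}) = 1.5603879 − 1 = 0.5603879.
(0.5603879)^m ≤ 10^{−7}  ⇒  m·ln(0.5603879) ≤ −7·ln10  ⇒  m ≥ 27.832  ⇒  m = 28

m = 28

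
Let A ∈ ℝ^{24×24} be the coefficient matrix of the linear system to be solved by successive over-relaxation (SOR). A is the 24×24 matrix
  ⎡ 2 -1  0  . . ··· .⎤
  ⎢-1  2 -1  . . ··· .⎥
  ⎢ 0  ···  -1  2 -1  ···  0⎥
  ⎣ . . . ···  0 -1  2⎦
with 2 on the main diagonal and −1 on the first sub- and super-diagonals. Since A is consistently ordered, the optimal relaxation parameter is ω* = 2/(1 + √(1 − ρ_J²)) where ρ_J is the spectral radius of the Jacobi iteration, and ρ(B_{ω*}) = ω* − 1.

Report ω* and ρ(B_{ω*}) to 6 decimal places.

spectrum of D⁻¹(L+U) = {cos(kπ/25) : 1≤k≤24}; ρ_J = cos(π/25) = 0.992115.
1 − cos²(π/25) = sin²(π/25) ⇒ √(1−ρ_J²) = sin(π/25) = 0.1253332.
Young: ω* = 2/(1+√(1−ρ_J²)) = 2/(1+0.1253332) = 2/1.1253332 = 1.777251.
[ρ_SOR] ω* − 1 = 0.777251.

ω* = 1.777251, ρ_SOR = 0.777251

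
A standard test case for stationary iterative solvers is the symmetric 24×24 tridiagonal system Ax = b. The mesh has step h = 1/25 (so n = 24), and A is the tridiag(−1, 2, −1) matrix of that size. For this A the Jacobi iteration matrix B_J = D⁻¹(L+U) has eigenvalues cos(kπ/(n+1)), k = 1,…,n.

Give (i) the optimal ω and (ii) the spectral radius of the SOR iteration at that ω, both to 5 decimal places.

ω* = 1.77725, ρ_SOR = 0.77725

[ρ_J] n=24: ρ(B_J) = cos(π/(n+1)) = cos(π/25) = 0.99211.
√(1 − cos²(π/25)) = sin(π/25) ≈ 0.125333.
ω* = 2/(1 + 0.125333) = 2/1.125333 = 1.77725.
At ω = 1.77725 every |λ(B_ω)| = ω−1, so ρ_SOR = 0.77725.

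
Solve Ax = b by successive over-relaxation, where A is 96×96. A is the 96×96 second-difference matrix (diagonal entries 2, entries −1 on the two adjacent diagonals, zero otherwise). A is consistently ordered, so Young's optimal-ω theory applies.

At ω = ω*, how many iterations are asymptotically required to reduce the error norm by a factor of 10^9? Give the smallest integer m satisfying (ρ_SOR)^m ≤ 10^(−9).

ρ_J = max_k |cos(kπ/97)| = cos(π/97) = 0.9994756
root = sin(π/97) = 0.0323819  (since 1−cos² = sin²).
ω* = 2/(1 + 0.0323819) = 2/1.0323819 = 1.9372676.
[ρ_SOR] ω* − 1 = 0.9372676.
ρ_SOR^m ≤ 10^(−9) ⇔ m ≥ 9·ln10/(−ln 0.9372676) = 20.7233/0.0647864 = 319.871; m = ⌈319.871⌉ = 320.

m = 320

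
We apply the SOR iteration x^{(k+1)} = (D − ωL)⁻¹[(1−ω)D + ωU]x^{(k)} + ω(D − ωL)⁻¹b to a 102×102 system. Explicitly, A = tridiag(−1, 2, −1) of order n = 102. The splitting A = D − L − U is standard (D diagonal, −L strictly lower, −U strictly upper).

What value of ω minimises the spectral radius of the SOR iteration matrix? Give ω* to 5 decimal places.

[ρ_J] n=102: ρ(B_J) = cos(π/(n+1)) = cos(π/103) = 0.99953.
√(1 − cos²(π/103)) = sin(π/103) ≈ 0.030496.
Then 2/(1+√(1−ρ_J²)) = 2/(1+0.030496); ω* = 2/1.030496 = 1.94081.
ρ_SOR = ω* − 1 ≈ 0.94081.

ω* = 1.94081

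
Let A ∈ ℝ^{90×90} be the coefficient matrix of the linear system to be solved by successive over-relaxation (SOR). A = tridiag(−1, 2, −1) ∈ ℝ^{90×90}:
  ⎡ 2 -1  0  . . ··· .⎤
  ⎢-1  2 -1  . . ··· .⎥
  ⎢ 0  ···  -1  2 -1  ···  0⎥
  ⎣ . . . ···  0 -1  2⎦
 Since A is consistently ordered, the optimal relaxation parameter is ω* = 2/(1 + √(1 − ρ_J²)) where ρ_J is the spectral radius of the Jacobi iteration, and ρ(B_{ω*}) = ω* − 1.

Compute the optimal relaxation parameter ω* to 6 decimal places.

ω* = 1.933271

ρ_J = max_k |cos(kπ/91)| = cos(π/91) = 0.999404
√(1 − cos²(π/91)) = sin(π/91) ≈ 0.0345161.
[ω*] 2 ÷ (1 + 0.0345161) = 2 ÷ 1.0345161 = 1.933271.
ρ_SOR = ω* − 1 ≈ 0.933271.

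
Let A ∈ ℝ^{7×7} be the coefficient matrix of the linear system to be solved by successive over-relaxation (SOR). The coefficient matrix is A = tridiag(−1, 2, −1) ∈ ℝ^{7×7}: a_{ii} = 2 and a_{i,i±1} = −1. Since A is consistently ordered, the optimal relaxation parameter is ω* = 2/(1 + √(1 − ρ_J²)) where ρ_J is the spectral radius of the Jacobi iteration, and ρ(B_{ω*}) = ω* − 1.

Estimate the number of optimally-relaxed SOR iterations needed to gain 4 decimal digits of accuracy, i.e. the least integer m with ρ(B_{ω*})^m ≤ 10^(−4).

n=7: λ(B_J) = 1 − λ(A)/2 = cos(kπ/8); k=1 gives ρ_J = 0.9238795.
root = sin(π/8) = 0.3826834  (since 1−cos² = sin²).
ω* = 2/(1+0.3826834) = 1.4464627
ρ_SOR = ω* − 1 = 1.4464627 − 1 = 0.4464627.
For 4 digits: m = 4·ln10 / (−ln 0.4464627) = 9.21034/0.806399 = 11.422; round up → m = 12.

m = 12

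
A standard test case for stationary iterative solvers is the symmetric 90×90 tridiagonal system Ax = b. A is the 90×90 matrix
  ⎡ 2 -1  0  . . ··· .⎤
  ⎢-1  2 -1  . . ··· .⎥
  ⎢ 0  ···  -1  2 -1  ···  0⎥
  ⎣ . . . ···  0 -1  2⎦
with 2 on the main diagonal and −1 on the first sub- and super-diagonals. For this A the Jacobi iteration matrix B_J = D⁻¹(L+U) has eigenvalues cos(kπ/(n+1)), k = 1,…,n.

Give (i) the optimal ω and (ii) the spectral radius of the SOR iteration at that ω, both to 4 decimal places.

With n=90, ρ(Jacobi) = cos(π/91) = 0.9994.
√(1−ρ_J²) = |sin(π/91)| = 0.03452
ω* = 2/(1 + 0.03452) = 2/1.03452 = 1.9333.
and ρ(B_{ω*}) = 1.9333 − 1 = 0.9333.

ω* = 1.9333, ρ_SOR = 0.9333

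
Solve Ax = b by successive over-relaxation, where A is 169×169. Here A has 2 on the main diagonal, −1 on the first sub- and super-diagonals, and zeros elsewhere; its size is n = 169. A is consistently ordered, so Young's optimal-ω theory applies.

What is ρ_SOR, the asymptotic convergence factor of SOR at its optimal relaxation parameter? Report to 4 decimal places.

½·tridiag(1,0,1) at n=169: λ_k = cos(kπ/170); max |λ| at k=1 ⇒ ρ_J = cos(π/170) ≈ 0.9998.
root = sin(π/170) = 0.01848  (since 1−cos² = sin²).
Then 2/(1+√(1−ρ_J²)) = 2/(1+0.01848); ω* = 2/1.01848 = 1.9637.
ρ_SOR = ω* − 1 = 1.9637 − 1 = 0.9637.

ρ_SOR = 0.9637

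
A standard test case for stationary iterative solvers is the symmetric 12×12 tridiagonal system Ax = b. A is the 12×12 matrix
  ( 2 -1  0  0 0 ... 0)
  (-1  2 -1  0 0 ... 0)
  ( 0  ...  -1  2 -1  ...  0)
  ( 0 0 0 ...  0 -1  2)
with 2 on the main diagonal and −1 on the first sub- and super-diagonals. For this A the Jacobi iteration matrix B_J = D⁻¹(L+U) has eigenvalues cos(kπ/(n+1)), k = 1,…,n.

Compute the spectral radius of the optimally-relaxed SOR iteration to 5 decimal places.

ρ_SOR = 0.61379

B_J for the 12×12 system has eigenvalues cos(kπ/13); ρ_J = cos(π/13) = 0.97094.
1 − cos²(π/13) = sin²(π/13) ⇒ √(1−ρ_J²) = sin(π/13) = 0.239316.
ω* = 2 / (1 + 0.239316) = 2 / 1.239316 ≈ 1.61379.
ρ_SOR = ω* − 1 ≈ 0.61379.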